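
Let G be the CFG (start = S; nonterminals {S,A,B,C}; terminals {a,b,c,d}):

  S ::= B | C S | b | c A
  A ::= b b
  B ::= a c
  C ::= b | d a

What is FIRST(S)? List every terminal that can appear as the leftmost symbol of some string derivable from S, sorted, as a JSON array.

FIRST iteration:
pass 1:
  A via A→b b: +{b}
  B via B→a c: +{a}
  C via C→b: +{b}
  C via C→d a: +{d}
  S via S→B: +{a}
  S via S→C S: +{b,d}
  S via S→c A: +{c}
  FIRST[S]={a,b,c,d}  FIRST[A]={b}  FIRST[B]={a}  FIRST[C]={b,d}
pass 2: (stable)
  FIRST[S]={a,b,c,d}  FIRST[A]={b}  FIRST[B]={a}  FIRST[C]={b,d}

FIRST(S) = ["a", "b", "c", "d"]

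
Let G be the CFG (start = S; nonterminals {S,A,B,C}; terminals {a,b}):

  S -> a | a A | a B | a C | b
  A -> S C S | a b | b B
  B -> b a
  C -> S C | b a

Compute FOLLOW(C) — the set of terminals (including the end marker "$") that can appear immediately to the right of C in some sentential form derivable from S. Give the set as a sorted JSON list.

FIRST iteration:
iter 1:
  A via A→a b: +{a}
  A via A→b B: +{b}
  B via B→b a: +{b}
  C via C→b a: +{b}
  S via S→a: +{a}
  S via S→b: +{b}
  FIRST[S]={a,b}  FIRST[A]={a,b}  FIRST[B]={b}  FIRST[C]={b}
iter 2:
  C via C→S C: +{a}
  FIRST[S]={a,b}  FIRST[A]={a,b}  FIRST[B]={b}  FIRST[C]={a,b}
iter 3: (no change)
  FIRST[S]={a,b}  FIRST[A]={a,b}  FIRST[B]={b}  FIRST[C]={a,b}

FOLLOW sets:
FOLLOW(S) := {$}
[1]
  A→S C S: FOLLOW(S) ⊇ FIRST(C) = {a,b}; new: +{a,b}
  A→S C S: FOLLOW(C) ⊇ FIRST(S) = {a,b}; new: +{a,b}
  S→a A: FOLLOW(A) ⊇ FOLLOW(S) ⊇ {$,a,b}; new: +{$,a,b}
  S→a B: FOLLOW(B) ⊇ FOLLOW(S) ⊇ {$,a,b}; new: +{$,a,b}
  S→a C: FOLLOW(C) ⊇ FOLLOW(S) ⊇ {$,a,b}; new: +{$}
  S: {$,a,b}  A: {$,a,b}  B: {$,a,b}  C: {$,a,b}
[2] done
  S: {$,a,b}  A: {$,a,b}  B: {$,a,b}  C: {$,a,b}

FOLLOW(C) = ["$", "a", "b"]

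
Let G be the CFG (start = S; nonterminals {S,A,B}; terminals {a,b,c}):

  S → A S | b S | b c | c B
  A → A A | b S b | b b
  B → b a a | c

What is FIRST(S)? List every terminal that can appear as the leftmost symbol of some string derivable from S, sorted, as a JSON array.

Compute FIRST by fixpoint:
round 1:
  A via A→b S b: +{b}
  B via B→b a a: +{b}
  B via B→c: +{c}
  S via S→A S: +{b}
  S via S→c B: +{c}
  S: {b,c}  A: {b}  B: {b,c}
round 2: — fixpoint
  S: {b,c}  A: {b}  B: {b,c}

FIRST(S) = ["b", "c"]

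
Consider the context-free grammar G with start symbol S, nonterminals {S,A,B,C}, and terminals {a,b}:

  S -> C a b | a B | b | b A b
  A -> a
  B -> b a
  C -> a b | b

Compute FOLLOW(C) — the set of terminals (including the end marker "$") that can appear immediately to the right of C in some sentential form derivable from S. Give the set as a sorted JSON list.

FIRST sets, iterate to fixpoint:
[1]
  A via A→a: +{a}
  B via B→b a: +{b}
  C via C→a b: +{a}
  C via C→b: +{b}
  S via S→C a b: +{a,b}
  S: {a,b}  A: {a}  B: {b}  C: {a,b}
[2] (no change)
  S: {a,b}  A: {a}  B: {b}  C: {a,b}

FOLLOW iteration:
seed FOLLOW(S) with $
round 1:
  S→C a b: FOLLOW(C) ⊇ FIRST(a) = {a}; new: +{a}
  S→a B: FOLLOW(B) ⊇ FOLLOW(S) ⊇ {$}; new: +{$}
  S→b A b: FOLLOW(A) ⊇ FIRST(b) = {b}; new: +{b}
  FOLLOW[S]={$}  FOLLOW[A]={b}  FOLLOW[B]={$}  FOLLOW[C]={a}
round 2: (stable)
  FOLLOW[S]={$}  FOLLOW[A]={b}  FOLLOW[B]={$}  FOLLOW[C]={a}

FOLLOW(C) = ["a"]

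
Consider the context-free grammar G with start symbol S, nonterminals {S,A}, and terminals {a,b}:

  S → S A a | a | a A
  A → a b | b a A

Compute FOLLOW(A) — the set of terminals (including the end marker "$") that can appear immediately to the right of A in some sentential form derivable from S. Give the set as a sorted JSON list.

Compute FIRST by fixpoint:
round 1:
  A via A→a b: +{a}
  A via A→b a A: +{b}
  S via S→a: +{a}
  FIRST(S)={a}  FIRST(A)={a,b}
round 2: (no change)
  FIRST(S)={a}  FIRST(A)={a,b}

FOLLOW sets:
FOLLOW(S) := {$}
round 1:
  S→S A a: FOLLOW(S) ⊇ FIRST(A) = {a,b}; new: +{a,b}
  S→S A a: FOLLOW(A) ⊇ FIRST(a) = {a}; new: +{a}
  S→a A: FOLLOW(A) ⊇ FOLLOW(S) ⊇ {$,a,b}; new: +{$,b}
  S: {$,a,b}  A: {$,a,b}
round 2: (no change)
  S: {$,a,b}  A: {$,a,b}

FOLLOW(A) = ["$", "a", "b"]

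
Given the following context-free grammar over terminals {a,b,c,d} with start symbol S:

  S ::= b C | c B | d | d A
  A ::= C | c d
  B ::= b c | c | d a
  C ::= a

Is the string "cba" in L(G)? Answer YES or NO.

CNF form of G:
  S -> T0 B | T1 A | T2 C | d
  A -> T0 T1 | a
  B -> T1 T3 | T2 T0 | c
  C -> a
  T0 -> c
  T1 -> d
  T2 -> b
  T3 -> a

CYK fill:
  T[0,0] 'c' = {B,T0}  orig:{B}
  T[1,1] 'b' = {T2}  orig:{}
  T[2,2] 'a' = {A,C,T3}  orig:{A,C}
  T[0,1] 'cb' = ∅
  T[1,2] 'ba' = {S}
  T[0,2] 'cba' = ∅

S ∉ T[0,2] ⇒ NO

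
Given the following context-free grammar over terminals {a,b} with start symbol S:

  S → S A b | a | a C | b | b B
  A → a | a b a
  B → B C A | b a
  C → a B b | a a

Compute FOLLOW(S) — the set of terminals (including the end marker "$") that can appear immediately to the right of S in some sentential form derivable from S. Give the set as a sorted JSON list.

FIRST sets, iterate to fixpoint:
pass 1:
  A via A→a: +{a}
  B via B→b a: +{b}
  C via C→a B b: +{a}
  S via S→a: +{a}
  S via S→b: +{b}
  FIRST[S]={a,b}  FIRST[A]={a}  FIRST[B]={b}  FIRST[C]={a}
pass 2: (no change)
  FIRST[S]={a,b}  FIRST[A]={a}  FIRST[B]={b}  FIRST[C]={a}

Compute FOLLOW by fixpoint:
FOLLOW(S) := {$}
iter 1:
  B→B C A: FOLLOW(B) ⊇ FIRST(C) = {a}; new: +{a}
  B→B C A: FOLLOW(C) ⊇ FIRST(A) = {a}; new: +{a}
  B→B C A: FOLLOW(A) ⊇ FOLLOW(B) ⊇ {a}; new: +{a}
  C→a B b: FOLLOW(B) ⊇ FIRST(b) = {b}; new: +{b}
  S→S A b: FOLLOW(S) ⊇ FIRST(A) = {a}; new: +{a}
  S→S A b: FOLLOW(A) ⊇ FIRST(b) = {b}; new: +{b}
  S→a C: FOLLOW(C) ⊇ FOLLOW(S) ⊇ {$,a}; new: +{$}
  S→b B: FOLLOW(B) ⊇ FOLLOW(S) ⊇ {$,a}; new: +{$}
  FOLLOW(S)={$,a}  FOLLOW(A)={a,b}  FOLLOW(B)={$,a,b}  FOLLOW(C)={$,a}
iter 2:
  B→B C A: FOLLOW(A) ⊇ FOLLOW(B) ⊇ {$,a,b}; new: +{$}
  FOLLOW(S)={$,a}  FOLLOW(A)={$,a,b}  FOLLOW(B)={$,a,b}  FOLLOW(C)={$,a}
iter 3: (stable)
  FOLLOW(S)={$,a}  FOLLOW(A)={$,a,b}  FOLLOW(B)={$,a,b}  FOLLOW(C)={$,a}

FOLLOW(S) = ["$", "a"]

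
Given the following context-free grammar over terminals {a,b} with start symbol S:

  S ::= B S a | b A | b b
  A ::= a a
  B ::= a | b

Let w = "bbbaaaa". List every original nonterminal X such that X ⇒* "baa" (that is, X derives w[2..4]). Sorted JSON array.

Convert to CNF:
  S -> B X2 | T1 A | T1 T1
  A -> T0 T0
  B -> a | b
  T0 -> a
  T1 -> b
  X2 -> S T0

CYK table (by increasing span), restricted to cells inside w[2..4]:
  [2..2]={B,T1}  "b"  orig:{B}
  [3..3]={B,T0}  "a"  orig:{B}
  [4..4]={B,T0}  "a"  orig:{B}
  [2..3]=∅  "ba"
  [3..4]={A}  "aa"
  [2..4]={S}  "baa"

Original NTs in T[2,4] deriving "baa": ["S"]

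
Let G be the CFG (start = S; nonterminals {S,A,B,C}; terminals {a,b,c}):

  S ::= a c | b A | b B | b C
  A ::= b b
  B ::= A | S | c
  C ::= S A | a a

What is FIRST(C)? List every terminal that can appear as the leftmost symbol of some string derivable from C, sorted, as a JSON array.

FIRST iteration:
[1]
  A via A→b b: +{b}
  B via B→A: +{b}
  B via B→c: +{c}
  C via C→a a: +{a}
  S via S→a c: +{a}
  S via S→b A: +{b}
  FIRST(S)={a,b}  FIRST(A)={b}  FIRST(B)={b,c}  FIRST(C)={a}
[2]
  B via B→S: +{a}
  C via C→S A: +{b}
  FIRST(S)={a,b}  FIRST(A)={b}  FIRST(B)={a,b,c}  FIRST(C)={a,b}
[3] — fixpoint
  FIRST(S)={a,b}  FIRST(A)={b}  FIRST(B)={a,b,c}  FIRST(C)={a,b}

FIRST(C) = ["a", "b"]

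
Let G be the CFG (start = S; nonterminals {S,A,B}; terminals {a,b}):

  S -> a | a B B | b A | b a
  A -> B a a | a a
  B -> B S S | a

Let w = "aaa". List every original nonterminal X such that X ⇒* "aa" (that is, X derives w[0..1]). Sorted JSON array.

Convert to CNF:
  S -> T0 X4 | T1 A | T1 T0 | a
  A -> B X2 | T0 T0
  B -> B X3 | a
  T0 -> a
  T1 -> b
  X2 -> T0 T0
  X3 -> S S
  X4 -> B B

Fill CYK table bottom-up (cells [i..j] with 0 ≤ i ≤ j ≤ 1 only):
  cell(0,0) a: {B,S,T0}  orig:{B,S}
  cell(1,1) a: {B,S,T0}  orig:{B,S}
  cell(0,1) aa: {A,X2,X3,X4}  orig:{A}

Original NTs in T[0,1] deriving "aa": ["A"]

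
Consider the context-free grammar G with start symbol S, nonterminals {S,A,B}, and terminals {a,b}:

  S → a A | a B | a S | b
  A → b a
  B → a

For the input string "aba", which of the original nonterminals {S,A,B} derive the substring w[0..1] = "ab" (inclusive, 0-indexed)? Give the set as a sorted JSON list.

Convert to CNF:
  S -> T1 A | T1 B | T1 S | b
  A -> T0 T1
  B -> a
  T0 -> b
  T1 -> a

Fill CYK table bottom-up (cells [i..j] with 0 ≤ i ≤ j ≤ 1 only):
  cell(0,0) a: {B,T1}  orig:{B}
  cell(1,1) b: {S,T0}  orig:{S}
  cell(0,1) ab: {S}

Original NTs in T[0,1] deriving "ab": ["S"]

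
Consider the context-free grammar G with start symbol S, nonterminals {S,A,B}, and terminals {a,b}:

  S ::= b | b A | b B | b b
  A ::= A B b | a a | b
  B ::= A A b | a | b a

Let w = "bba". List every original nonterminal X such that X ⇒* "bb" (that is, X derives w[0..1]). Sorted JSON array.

CNF form of G:
  S -> T0 A | T0 B | T0 T0 | b
  A -> A X2 | T1 T1 | b
  B -> A X3 | T0 T1 | a
  T0 -> b
  T1 -> a
  X2 -> B T0
  X3 -> A T0

CYK table (by increasing span) (cells [i..j] with 0 ≤ i ≤ j ≤ 1 only):
  [0..0]={A,S,T0}  "b"  orig:{A,S}
  [1..1]={A,S,T0}  "b"  orig:{A,S}
  [0..1]={S,X3}  "bb"  orig:{S}

Original NTs in T[0,1] deriving "bb": ["S"]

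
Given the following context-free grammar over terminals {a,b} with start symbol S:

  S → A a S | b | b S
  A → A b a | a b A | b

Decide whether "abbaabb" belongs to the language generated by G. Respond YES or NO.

CNF form of G:
  S -> A X4 | T0 S | b
  A -> A X2 | T1 X3 | b
  T0 -> b
  T1 -> a
  X2 -> T0 T1
  X3 -> T0 A
  X4 -> T1 S

CYK fill:
  cell(0,0) a: {T1}  orig:{}
  cell(1,1) b: {A,S,T0}  orig:{A,S}
  cell(2,2) b: {A,S,T0}  orig:{A,S}
  cell(3,3) a: {T1}  orig:{}
  cell(4,4) a: {T1}  orig:{}
  cell(5,5) b: {A,S,T0}  orig:{A,S}
  cell(6,6) b: {A,S,T0}  orig:{A,S}
  cell(0,1) ab: {X4}  orig:{}
  cell(1,2) bb: {S,X3}  orig:{S}
  cell(2,3) ba: {X2}  orig:{}
  cell(3,4) aa: ∅
  cell(4,5) ab: {X4}  orig:{}
  cell(5,6) bb: {S,X3}  orig:{S}
  cell(0,2) abb: {A,X4}  orig:{A}
  cell(1,3) bba: {A}
  cell(2,4) baa: ∅
  cell(3,5) aab: ∅
  cell(4,6) abb: {A,X4}  orig:{A}
  cell(0,3) abba: ∅
  cell(1,4) bbaa: ∅
  cell(2,5) baab: ∅
  cell(3,6) aabb: ∅
  cell(0,4) abbaa: ∅
  cell(1,5) bbaab: {S}
  cell(2,6) baabb: ∅
  cell(0,5) abbaab: {X4}  orig:{}
  cell(1,6) bbaabb: {S}
  cell(0,6) abbaabb: {X4}  orig:{}

S ∉ T[0,6] ⇒ NO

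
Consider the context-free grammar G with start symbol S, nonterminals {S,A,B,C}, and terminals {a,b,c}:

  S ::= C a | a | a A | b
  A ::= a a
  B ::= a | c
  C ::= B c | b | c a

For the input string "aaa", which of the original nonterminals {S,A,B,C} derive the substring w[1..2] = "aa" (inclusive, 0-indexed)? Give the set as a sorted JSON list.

Convert to CNF:
  S -> C T0 | T0 A | a | b
  A -> T0 T0
  B -> a | c
  C -> B T1 | T1 T0 | b
  T0 -> a
  T1 -> c

CYK table (by increasing span), restricted to cells inside w[1..2]:
  [1..1]={B,S,T0}  "a"  orig:{B,S}
  [2..2]={B,S,T0}  "a"  orig:{B,S}
  [1..2]={A}  "aa"

Original NTs in T[1,2] deriving "aa": ["A"]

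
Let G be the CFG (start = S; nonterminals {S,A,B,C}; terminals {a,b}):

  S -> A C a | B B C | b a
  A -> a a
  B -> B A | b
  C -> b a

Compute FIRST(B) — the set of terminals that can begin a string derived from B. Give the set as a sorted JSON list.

FIRST iteration:
round 1:
  A via A→a a: +{a}
  B via B→b: +{b}
  C via C→b a: +{b}
  S via S→A C a: +{a}
  S via S→B B C: +{b}
  FIRST(S)={a,b}  FIRST(A)={a}  FIRST(B)={b}  FIRST(C)={b}
round 2: (stable)
  FIRST(S)={a,b}  FIRST(A)={a}  FIRST(B)={b}  FIRST(C)={b}

FIRST(B) = ["b"]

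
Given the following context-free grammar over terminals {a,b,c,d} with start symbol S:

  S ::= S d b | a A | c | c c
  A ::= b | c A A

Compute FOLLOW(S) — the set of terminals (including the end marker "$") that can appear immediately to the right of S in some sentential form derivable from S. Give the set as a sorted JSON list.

FIRST sets, iterate to fixpoint:
round 1:
  A via A→b: +{b}
  A via A→c A A: +{c}
  S via S→a A: +{a}
  S via S→c: +{c}
  S: {a,c}  A: {b,c}
round 2: — fixpoint
  S: {a,c}  A: {b,c}

FOLLOW iteration:
FOLLOW(S) := {$}
round 1:
  A→c A A: FOLLOW(A) ⊇ FIRST(A) = {b,c}; new: +{b,c}
  S→S d b: FOLLOW(S) ⊇ FIRST(d) = {d}; new: +{d}
  S→a A: FOLLOW(A) ⊇ FOLLOW(S) ⊇ {$,d}; new: +{$,d}
  FOLLOW(S)={$,d}  FOLLOW(A)={$,b,c,d}
round 2: (no change)
  FOLLOW(S)={$,d}  FOLLOW(A)={$,b,c,d}

FOLLOW(S) = ["$", "d"]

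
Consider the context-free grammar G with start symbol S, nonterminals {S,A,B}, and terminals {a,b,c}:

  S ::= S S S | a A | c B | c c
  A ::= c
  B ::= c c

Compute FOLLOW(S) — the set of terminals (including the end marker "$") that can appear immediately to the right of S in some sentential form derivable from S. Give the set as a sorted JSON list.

FIRST sets, iterate to fixpoint:
iter 1:
  A via A→c: +{c}
  B via B→c c: +{c}
  S via S→a A: +{a}
  S via S→c B: +{c}
  S: {a,c}  A: {c}  B: {c}
iter 2: (stable)
  S: {a,c}  A: {c}  B: {c}

FOLLOW sets:
initialize: $ ∈ FOLLOW(S)
iter 1:
  S→S S S: FOLLOW(S) ⊇ FIRST(S) = {a,c}; new: +{a,c}
  S→a A: FOLLOW(A) ⊇ FOLLOW(S) ⊇ {$,a,c}; new: +{$,a,c}
  S→c B: FOLLOW(B) ⊇ FOLLOW(S) ⊇ {$,a,c}; new: +{$,a,c}
  FOLLOW(S)={$,a,c}  FOLLOW(A)={$,a,c}  FOLLOW(B)={$,a,c}
iter 2: (stable)
  FOLLOW(S)={$,a,c}  FOLLOW(A)={$,a,c}  FOLLOW(B)={$,a,c}

FOLLOW(S) = ["$", "a", "c"]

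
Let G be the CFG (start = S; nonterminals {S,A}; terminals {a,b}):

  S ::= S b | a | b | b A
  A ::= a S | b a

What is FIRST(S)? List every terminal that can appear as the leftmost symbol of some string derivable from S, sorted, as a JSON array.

Compute FIRST by fixpoint:
round 1:
  A via A→a S: +{a}
  A via A→b a: +{b}
  S via S→a: +{a}
  S via S→b: +{b}
  FIRST(S)={a,b}  FIRST(A)={a,b}
round 2: (stable)
  FIRST(S)={a,b}  FIRST(A)={a,b}

FIRST(S) = ["a", "b"]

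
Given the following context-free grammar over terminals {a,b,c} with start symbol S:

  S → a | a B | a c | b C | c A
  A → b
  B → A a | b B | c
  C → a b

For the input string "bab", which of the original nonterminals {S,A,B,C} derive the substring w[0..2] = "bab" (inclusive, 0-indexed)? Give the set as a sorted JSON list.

CNF form of G:
  S -> T0 B | T0 T2 | T1 C | T2 A | a
  A -> b
  B -> A T0 | T1 B | c
  C -> T0 T1
  T0 -> a
  T1 -> b
  T2 -> c

Fill CYK table bottom-up (cells [i..j] with 0 ≤ i ≤ j ≤ 2 only):
  T[0,0] 'b' = {A,T1}  orig:{A}
  T[1,1] 'a' = {S,T0}  orig:{S}
  T[2,2] 'b' = {A,T1}  orig:{A}
  T[0,1] 'ba' = {B}
  T[1,2] 'ab' = {C}
  T[0,2] 'bab' = {S}

Original NTs in T[0,2] deriving "bab": ["S"]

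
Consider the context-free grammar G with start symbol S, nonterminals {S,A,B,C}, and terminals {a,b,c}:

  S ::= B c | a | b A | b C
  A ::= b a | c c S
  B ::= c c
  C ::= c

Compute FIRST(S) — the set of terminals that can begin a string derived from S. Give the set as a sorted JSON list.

Compute FIRST by fixpoint:
[1]
  A via A→b a: +{b}
  A via A→c c S: +{c}
  B via B→c c: +{c}
  C via C→c: +{c}
  S via S→B c: +{c}
  S via S→a: +{a}
  S via S→b A: +{b}
  S: {a,b,c}  A: {b,c}  B: {c}  C: {c}
[2] (no change)
  S: {a,b,c}  A: {b,c}  B: {c}  C: {c}

FIRST(S) = ["a", "b", "c"]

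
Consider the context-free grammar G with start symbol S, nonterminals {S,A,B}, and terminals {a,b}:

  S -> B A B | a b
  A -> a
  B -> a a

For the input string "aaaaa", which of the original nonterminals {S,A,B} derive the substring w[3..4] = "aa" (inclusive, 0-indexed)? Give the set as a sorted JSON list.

Convert to CNF:
  S -> B X2 | T0 T1
  A -> a
  B -> T0 T0
  T0 -> a
  T1 -> b
  X2 -> A B

CYK table (by increasing span), restricted to cells inside w[3..4]:
  cell(3,3) a: {A,T0}  orig:{A}
  cell(4,4) a: {A,T0}  orig:{A}
  cell(3,4) aa: {B}

Original NTs in T[3,4] deriving "aa": ["B"]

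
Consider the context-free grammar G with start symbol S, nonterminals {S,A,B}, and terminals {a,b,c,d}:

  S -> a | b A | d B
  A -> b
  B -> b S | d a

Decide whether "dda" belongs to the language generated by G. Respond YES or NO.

CNF form of G:
  S -> T0 A | T1 B | a
  A -> b
  B -> T0 S | T1 T2
  T0 -> b
  T1 -> d
  T2 -> a

CYK table (by increasing span):
  cell(0,0) d: {T1}  orig:{}
  cell(1,1) d: {T1}  orig:{}
  cell(2,2) a: {S,T2}  orig:{S}
  cell(0,1) dd: ∅
  cell(1,2) da: {B}
  cell(0,2) dda: {S}

S ∈ T[0,2] ⇒ YES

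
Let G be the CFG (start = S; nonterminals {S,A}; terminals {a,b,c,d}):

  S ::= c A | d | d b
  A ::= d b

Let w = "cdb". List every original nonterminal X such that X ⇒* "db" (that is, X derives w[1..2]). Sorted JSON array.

CNF form of G:
  S -> T0 T1 | T2 A | d
  A -> T0 T1
  T0 -> d
  T1 -> b
  T2 -> c

CYK table (by increasing span) (cells [i..j] with 1 ≤ i ≤ j ≤ 2 only):
  T[1,1] 'd' = {S,T0}  orig:{S}
  T[2,2] 'b' = {T1}  orig:{}
  T[1,2] 'db' = {A,S}

Original NTs in T[1,2] deriving "db": ["A", "S"]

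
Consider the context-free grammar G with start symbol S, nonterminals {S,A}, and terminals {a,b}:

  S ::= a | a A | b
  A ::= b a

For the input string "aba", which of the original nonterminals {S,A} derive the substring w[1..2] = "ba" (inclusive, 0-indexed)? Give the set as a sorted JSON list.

CNF form of G:
  S -> T1 A | a | b
  A -> T0 T1
  T0 -> b
  T1 -> a

Fill CYK table bottom-up (cells [i..j] with 1 ≤ i ≤ j ≤ 2 only):
  cell(1,1) b: {S,T0}  orig:{S}
  cell(2,2) a: {S,T1}  orig:{S}
  cell(1,2) ba: {A}

Original NTs in T[1,2] deriving "ba": ["A"]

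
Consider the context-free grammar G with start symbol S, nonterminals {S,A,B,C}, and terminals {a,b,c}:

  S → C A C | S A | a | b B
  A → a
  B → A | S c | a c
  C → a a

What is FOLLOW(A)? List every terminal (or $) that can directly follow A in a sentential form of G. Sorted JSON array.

FIRST sets, iterate to fixpoint:
pass 1:
  A via A→a: +{a}
  B via B→A: +{a}
  C via C→a a: +{a}
  S via S→C A C: +{a}
  S via S→b B: +{b}
  S: {a,b}  A: {a}  B: {a}  C: {a}
pass 2:
  B via B→S c: +{b}
  S: {a,b}  A: {a}  B: {a,b}  C: {a}
pass 3: done
  S: {a,b}  A: {a}  B: {a,b}  C: {a}

FOLLOW iteration:
seed FOLLOW(S) with $
round 1:
  B→S c: FOLLOW(S) ⊇ FIRST(c) = {c}; new: +{c}
  S→C A C: FOLLOW(C) ⊇ FIRST(A) = {a}; new: +{a}
  S→C A C: FOLLOW(A) ⊇ FIRST(C) = {a}; new: +{a}
  S→C A C: FOLLOW(C) ⊇ FOLLOW(S) ⊇ {$,c}; new: +{$,c}
  S→S A: FOLLOW(S) ⊇ FIRST(A) = {a}; new: +{a}
  S→S A: FOLLOW(A) ⊇ FOLLOW(S) ⊇ {$,a,c}; new: +{$,c}
  S→b B: FOLLOW(B) ⊇ FOLLOW(S) ⊇ {$,a,c}; new: +{$,a,c}
  FOLLOW[S]={$,a,c}  FOLLOW[A]={$,a,c}  FOLLOW[B]={$,a,c}  FOLLOW[C]={$,a,c}
round 2: done
  FOLLOW[S]={$,a,c}  FOLLOW[A]={$,a,c}  FOLLOW[B]={$,a,c}  FOLLOW[C]={$,a,c}

FOLLOW(A) = ["$", "a", "c"]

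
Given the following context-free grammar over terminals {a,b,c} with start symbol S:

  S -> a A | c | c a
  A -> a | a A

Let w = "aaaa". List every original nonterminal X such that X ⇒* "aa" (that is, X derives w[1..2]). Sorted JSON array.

CNF form of G:
  S -> T0 A | T1 T0 | c
  A -> T0 A | a
  T0 -> a
  T1 -> c

CYK fill, restricted to cells inside w[1..2]:
  cell(1,1) a: {A,T0}  orig:{A}
  cell(2,2) a: {A,T0}  orig:{A}
  cell(1,2) aa: {A,S}

Original NTs in T[1,2] deriving "aa": ["A", "S"]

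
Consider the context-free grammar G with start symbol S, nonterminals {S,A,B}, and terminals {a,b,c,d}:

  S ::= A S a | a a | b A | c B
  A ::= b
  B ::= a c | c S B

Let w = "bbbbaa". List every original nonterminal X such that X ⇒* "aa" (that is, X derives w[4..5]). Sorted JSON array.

CNF form of G:
  S -> A X4 | T0 T0 | T1 B | T2 A
  A -> b
  B -> T0 T1 | T1 X3
  T0 -> a
  T1 -> c
  T2 -> b
  X3 -> S B
  X4 -> S T0

CYK table (by increasing span), restricted to cells inside w[4..5]:
  cell(4,4) a: {T0}  orig:{}
  cell(5,5) a: {T0}  orig:{}
  cell(4,5) aa: {S}

Original NTs in T[4,5] deriving "aa": ["S"]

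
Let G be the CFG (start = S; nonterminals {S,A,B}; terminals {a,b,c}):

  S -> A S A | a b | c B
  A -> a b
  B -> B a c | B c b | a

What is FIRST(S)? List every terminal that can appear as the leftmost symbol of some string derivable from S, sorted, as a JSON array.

Compute FIRST by fixpoint:
pass 1:
  A via A→a b: +{a}
  B via B→a: +{a}
  S via S→A S A: +{a}
  S via S→c B: +{c}
  S: {a,c}  A: {a}  B: {a}
pass 2: (stable)
  S: {a,c}  A: {a}  B: {a}

FIRST(S) = ["a", "c"]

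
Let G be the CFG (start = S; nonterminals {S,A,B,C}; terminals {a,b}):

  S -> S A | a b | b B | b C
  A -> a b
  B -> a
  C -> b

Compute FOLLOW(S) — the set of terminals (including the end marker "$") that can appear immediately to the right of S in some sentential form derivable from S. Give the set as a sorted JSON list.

FIRST sets, iterate to fixpoint:
round 1:
  A via A→a b: +{a}
  B via B→a: +{a}
  C via C→b: +{b}
  S via S→a b: +{a}
  S via S→b B: +{b}
  FIRST[S]={a,b}  FIRST[A]={a}  FIRST[B]={a}  FIRST[C]={b}
round 2: (no change)
  FIRST[S]={a,b}  FIRST[A]={a}  FIRST[B]={a}  FIRST[C]={b}

Compute FOLLOW by fixpoint:
FOLLOW(S) := {$}
iter 1:
  S→S A: FOLLOW(S) ⊇ FIRST(A) = {a}; new: +{a}
  S→S A: FOLLOW(A) ⊇ FOLLOW(S) ⊇ {$,a}; new: +{$,a}
  S→b B: FOLLOW(B) ⊇ FOLLOW(S) ⊇ {$,a}; new: +{$,a}
  S→b C: FOLLOW(C) ⊇ FOLLOW(S) ⊇ {$,a}; new: +{$,a}
  FOLLOW(S)={$,a}  FOLLOW(A)={$,a}  FOLLOW(B)={$,a}  FOLLOW(C)={$,a}
iter 2: (no change)
  FOLLOW(S)={$,a}  FOLLOW(A)={$,a}  FOLLOW(B)={$,a}  FOLLOW(C)={$,a}

FOLLOW(S) = ["$", "a"]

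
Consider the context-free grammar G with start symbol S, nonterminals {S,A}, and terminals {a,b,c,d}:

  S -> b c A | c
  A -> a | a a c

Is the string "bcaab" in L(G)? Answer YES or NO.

Convert to CNF:
  S -> T2 X4 | c
  A -> T0 X3 | a
  T0 -> a
  T1 -> c
  T2 -> b
  X3 -> T0 T1
  X4 -> T1 A

Fill CYK table bottom-up:
  T[0,0] 'b' = {T2}  orig:{}
  T[1,1] 'c' = {S,T1}  orig:{S}
  T[2,2] 'a' = {A,T0}  orig:{A}
  T[3,3] 'a' = {A,T0}  orig:{A}
  T[4,4] 'b' = {T2}  orig:{}
  T[0,1] 'bc' = ∅
  T[1,2] 'ca' = {X4}  orig:{}
  T[2,3] 'aa' = ∅
  T[3,4] 'ab' = ∅
  T[0,2] 'bca' = {S}
  T[1,3] 'caa' = ∅
  T[2,4] 'aab' = ∅
  T[0,3] 'bcaa' = ∅
  T[1,4] 'caab' = ∅
  T[0,4] 'bcaab' = ∅

S ∉ T[0,4] ⇒ NO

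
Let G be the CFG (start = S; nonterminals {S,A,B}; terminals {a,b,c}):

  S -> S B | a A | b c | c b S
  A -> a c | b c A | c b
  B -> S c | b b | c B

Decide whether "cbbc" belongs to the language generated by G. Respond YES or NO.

Convert to CNF:
  S -> S B | T0 A | T1 X4 | T2 T1
  A -> T0 T1 | T1 T2 | T2 X3
  B -> S T1 | T1 B | T2 T2
  T0 -> a
  T1 -> c
  T2 -> b
  X3 -> T1 A
  X4 -> T2 S

CYK fill:
  cell(0,0) c: {T1}  orig:{}
  cell(1,1) b: {T2}  orig:{}
  cell(2,2) b: {T2}  orig:{}
  cell(3,3) c: {T1}  orig:{}
  cell(0,1) cb: {A}
  cell(1,2) bb: {B}
  cell(2,3) bc: {S}
  cell(0,2) cbb: {B}
  cell(1,3) bbc: {X4}  orig:{}
  cell(0,3) cbbc: {S}

S ∈ T[0,3] ⇒ YES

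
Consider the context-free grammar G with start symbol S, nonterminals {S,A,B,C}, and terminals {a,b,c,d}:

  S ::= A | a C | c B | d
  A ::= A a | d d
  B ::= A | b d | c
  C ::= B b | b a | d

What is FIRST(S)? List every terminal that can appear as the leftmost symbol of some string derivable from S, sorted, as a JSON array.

FIRST iteration:
[1]
  A via A→d d: +{d}
  B via B→A: +{d}
  B via B→b d: +{b}
  B via B→c: +{c}
  C via C→B b: +{b,c,d}
  S via S→A: +{d}
  S via S→a C: +{a}
  S via S→c B: +{c}
  S: {a,c,d}  A: {d}  B: {b,c,d}  C: {b,c,d}
[2] (no change)
  S: {a,c,d}  A: {d}  B: {b,c,d}  C: {b,c,d}

FIRST(S) = ["a", "c", "d"]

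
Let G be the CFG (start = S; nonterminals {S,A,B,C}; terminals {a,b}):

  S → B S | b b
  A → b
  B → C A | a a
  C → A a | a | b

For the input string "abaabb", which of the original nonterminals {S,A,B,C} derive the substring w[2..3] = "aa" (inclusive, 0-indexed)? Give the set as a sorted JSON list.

Convert to CNF:
  S -> B S | T1 T1
  A -> b
  B -> C A | T0 T0
  C -> A T0 | a | b
  T0 -> a
  T1 -> b

CYK fill, restricted to cells inside w[2..3]:
  T[2,2] 'a' = {C,T0}  orig:{C}
  T[3,3] 'a' = {C,T0}  orig:{C}
  T[2,3] 'aa' = {B}

Original NTs in T[2,3] deriving "aa": ["B"]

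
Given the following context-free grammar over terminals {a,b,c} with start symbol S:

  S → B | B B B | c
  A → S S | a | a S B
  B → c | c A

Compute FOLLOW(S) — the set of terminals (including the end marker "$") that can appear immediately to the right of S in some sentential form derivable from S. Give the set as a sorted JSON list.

Compute FIRST by fixpoint:
pass 1:
  A via A→a: +{a}
  B via B→c: +{c}
  S via S→B: +{c}
  FIRST[S]={c}  FIRST[A]={a}  FIRST[B]={c}
pass 2:
  A via A→S S: +{c}
  FIRST[S]={c}  FIRST[A]={a,c}  FIRST[B]={c}
pass 3: — fixpoint
  FIRST[S]={c}  FIRST[A]={a,c}  FIRST[B]={c}

FOLLOW iteration:
seed FOLLOW(S) with $
[1]
  A→S S: FOLLOW(S) ⊇ FIRST(S) = {c}; new: +{c}
  S→B: FOLLOW(B) ⊇ FOLLOW(S) ⊇ {$,c}; new: +{$,c}
  FOLLOW(S)={$,c}  FOLLOW(A)={}  FOLLOW(B)={$,c}
[2]
  B→c A: FOLLOW(A) ⊇ FOLLOW(B) ⊇ {$,c}; new: +{$,c}
  FOLLOW(S)={$,c}  FOLLOW(A)={$,c}  FOLLOW(B)={$,c}
[3] done
  FOLLOW(S)={$,c}  FOLLOW(A)={$,c}  FOLLOW(B)={$,c}

FOLLOW(S) = ["$", "c"]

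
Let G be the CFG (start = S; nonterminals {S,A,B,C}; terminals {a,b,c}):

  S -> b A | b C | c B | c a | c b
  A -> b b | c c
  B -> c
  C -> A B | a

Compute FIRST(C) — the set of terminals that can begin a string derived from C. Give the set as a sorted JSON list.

Compute FIRST by fixpoint:
[1]
  A via A→b b: +{b}
  A via A→c c: +{c}
  B via B→c: +{c}
  C via C→A B: +{b,c}
  C via C→a: +{a}
  S via S→b A: +{b}
  S via S→c B: +{c}
  FIRST(S)={b,c}  FIRST(A)={b,c}  FIRST(B)={c}  FIRST(C)={a,b,c}
[2] — fixpoint
  FIRST(S)={b,c}  FIRST(A)={b,c}  FIRST(B)={c}  FIRST(C)={a,b,c}

FIRST(C) = ["a", "b", "c"]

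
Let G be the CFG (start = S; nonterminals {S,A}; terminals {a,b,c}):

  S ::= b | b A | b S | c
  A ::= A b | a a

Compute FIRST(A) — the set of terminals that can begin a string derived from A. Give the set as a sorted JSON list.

FIRST iteration:
[1]
  A via A→a a: +{a}
  S via S→b: +{b}
  S via S→c: +{c}
  FIRST[S]={b,c}  FIRST[A]={a}
[2] done
  FIRST[S]={b,c}  FIRST[A]={a}

FIRST(A) = ["a"]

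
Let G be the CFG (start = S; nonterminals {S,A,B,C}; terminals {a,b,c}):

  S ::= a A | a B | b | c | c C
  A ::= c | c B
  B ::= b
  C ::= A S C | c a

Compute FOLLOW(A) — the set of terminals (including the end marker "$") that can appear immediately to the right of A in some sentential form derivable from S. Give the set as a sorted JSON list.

FIRST sets, iterate to fixpoint:
[1]
  A via A→c: +{c}
  B via B→b: +{b}
  C via C→A S C: +{c}
  S via S→a A: +{a}
  S via S→b: +{b}
  S via S→c: +{c}
  FIRST[S]={a,b,c}  FIRST[A]={c}  FIRST[B]={b}  FIRST[C]={c}
[2] — fixpoint
  FIRST[S]={a,b,c}  FIRST[A]={c}  FIRST[B]={b}  FIRST[C]={c}

FOLLOW iteration:
FOLLOW(S) := {$}
round 1:
  C→A S C: FOLLOW(A) ⊇ FIRST(S) = {a,b,c}; new: +{a,b,c}
  C→A S C: FOLLOW(S) ⊇ FIRST(C) = {c}; new: +{c}
  S→a A: FOLLOW(A) ⊇ FOLLOW(S) ⊇ {$,c}; new: +{$}
  S→a B: FOLLOW(B) ⊇ FOLLOW(S) ⊇ {$,c}; new: +{$,c}
  S→c C: FOLLOW(C) ⊇ FOLLOW(S) ⊇ {$,c}; new: +{$,c}
  S: {$,c}  A: {$,a,b,c}  B: {$,c}  C: {$,c}
round 2:
  A→c B: FOLLOW(B) ⊇ FOLLOW(A) ⊇ {$,a,b,c}; new: +{a,b}
  S: {$,c}  A: {$,a,b,c}  B: {$,a,b,c}  C: {$,c}
round 3: (no change)
  S: {$,c}  A: {$,a,b,c}  B: {$,a,b,c}  C: {$,c}

FOLLOW(A) = ["$", "a", "b", "c"]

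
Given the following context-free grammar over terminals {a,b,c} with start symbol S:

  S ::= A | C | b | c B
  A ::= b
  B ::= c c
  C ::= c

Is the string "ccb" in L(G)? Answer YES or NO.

Convert to CNF:
  S -> T0 B | b | c
  A -> b
  B -> T0 T0
  C -> c
  T0 -> c

CYK fill:
  T[0,0] 'c' = {C,S,T0}  orig:{C,S}
  T[1,1] 'c' = {C,S,T0}  orig:{C,S}
  T[2,2] 'b' = {A,S}
  T[0,1] 'cc' = {B}
  T[1,2] 'cb' = ∅
  T[0,2] 'ccb' = ∅

S ∉ T[0,2] ⇒ NO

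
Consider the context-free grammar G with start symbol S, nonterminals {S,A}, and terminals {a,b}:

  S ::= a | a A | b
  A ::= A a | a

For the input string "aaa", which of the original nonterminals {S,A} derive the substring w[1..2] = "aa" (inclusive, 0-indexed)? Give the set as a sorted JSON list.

CNF form of G:
  S -> T0 A | a | b
  A -> A T0 | a
  T0 -> a

Fill CYK table bottom-up (cells [i..j] with 1 ≤ i ≤ j ≤ 2 only):
  T[1,1] 'a' = {A,S,T0}  orig:{A,S}
  T[2,2] 'a' = {A,S,T0}  orig:{A,S}
  T[1,2] 'aa' = {A,S}

Original NTs in T[1,2] deriving "aa": ["A", "S"]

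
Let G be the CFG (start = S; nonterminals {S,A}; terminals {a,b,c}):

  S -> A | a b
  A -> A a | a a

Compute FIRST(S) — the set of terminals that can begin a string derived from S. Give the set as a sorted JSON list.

FIRST iteration:
[1]
  A via A→a a: +{a}
  S via S→A: +{a}
  FIRST(S)={a}  FIRST(A)={a}
[2] (no change)
  FIRST(S)={a}  FIRST(A)={a}

FIRST(S) = ["a"]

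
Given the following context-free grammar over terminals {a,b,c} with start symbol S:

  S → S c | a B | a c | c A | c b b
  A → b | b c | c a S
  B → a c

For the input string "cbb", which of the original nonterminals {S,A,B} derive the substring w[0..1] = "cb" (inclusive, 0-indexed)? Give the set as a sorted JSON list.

Convert to CNF:
  S -> S T1 | T1 A | T1 X4 | T2 B | T2 T1
  A -> T0 T1 | T1 X3 | b
  B -> T2 T1
  T0 -> b
  T1 -> c
  T2 -> a
  X3 -> T2 S
  X4 -> T0 T0

CYK table (by increasing span), restricted to cells inside w[0..1]:
  cell(0,0) c: {T1}  orig:{}
  cell(1,1) b: {A,T0}  orig:{A}
  cell(0,1) cb: {S}

Original NTs in T[0,1] deriving "cb": ["S"]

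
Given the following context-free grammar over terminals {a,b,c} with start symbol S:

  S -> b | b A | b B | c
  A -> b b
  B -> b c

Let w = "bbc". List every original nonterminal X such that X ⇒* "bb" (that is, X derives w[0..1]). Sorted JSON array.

CNF form of G:
  S -> T0 A | T0 B | b | c
  A -> T0 T0
  B -> T0 T1
  T0 -> b
  T1 -> c

CYK table (by increasing span) (cells [i..j] with 0 ≤ i ≤ j ≤ 1 only):
  cell(0,0) b: {S,T0}  orig:{S}
  cell(1,1) b: {S,T0}  orig:{S}
  cell(0,1) bb: {A}

Original NTs in T[0,1] deriving "bb": ["A"]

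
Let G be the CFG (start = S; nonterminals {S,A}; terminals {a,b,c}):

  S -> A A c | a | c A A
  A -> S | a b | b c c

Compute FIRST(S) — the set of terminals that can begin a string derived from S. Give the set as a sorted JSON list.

FIRST iteration:
iter 1:
  A via A→a b: +{a}
  A via A→b c c: +{b}
  S via S→A A c: +{a,b}
  S via S→c A A: +{c}
  FIRST[S]={a,b,c}  FIRST[A]={a,b}
iter 2:
  A via A→S: +{c}
  FIRST[S]={a,b,c}  FIRST[A]={a,b,c}
iter 3: — fixpoint
  FIRST[S]={a,b,c}  FIRST[A]={a,b,c}

FIRST(S) = ["a", "b", "c"]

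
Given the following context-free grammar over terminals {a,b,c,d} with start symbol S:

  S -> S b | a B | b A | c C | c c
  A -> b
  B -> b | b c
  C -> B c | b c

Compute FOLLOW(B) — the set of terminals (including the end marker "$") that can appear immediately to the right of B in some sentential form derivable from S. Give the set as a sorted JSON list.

FIRST iteration:
iter 1:
  A via A→b: +{b}
  B via B→b: +{b}
  C via C→B c: +{b}
  S via S→a B: +{a}
  S via S→b A: +{b}
  S via S→c C: +{c}
  FIRST[S]={a,b,c}  FIRST[A]={b}  FIRST[B]={b}  FIRST[C]={b}
iter 2: — fixpoint
  FIRST[S]={a,b,c}  FIRST[A]={b}  FIRST[B]={b}  FIRST[C]={b}

FOLLOW iteration:
FOLLOW(S) := {$}
iter 1:
  C→B c: FOLLOW(B) ⊇ FIRST(c) = {c}; new: +{c}
  S→S b: FOLLOW(S) ⊇ FIRST(b) = {b}; new: +{b}
  S→a B: FOLLOW(B) ⊇ FOLLOW(S) ⊇ {$,b}; new: +{$,b}
  S→b A: FOLLOW(A) ⊇ FOLLOW(S) ⊇ {$,b}; new: +{$,b}
  S→c C: FOLLOW(C) ⊇ FOLLOW(S) ⊇ {$,b}; new: +{$,b}
  FOLLOW[S]={$,b}  FOLLOW[A]={$,b}  FOLLOW[B]={$,b,c}  FOLLOW[C]={$,b}
iter 2: (no change)
  FOLLOW[S]={$,b}  FOLLOW[A]={$,b}  FOLLOW[B]={$,b,c}  FOLLOW[C]={$,b}

FOLLOW(B) = ["$", "b", "c"]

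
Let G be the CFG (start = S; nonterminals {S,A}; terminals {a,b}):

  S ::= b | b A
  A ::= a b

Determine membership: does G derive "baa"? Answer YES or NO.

CNF form of G:
  S -> T1 A | b
  A -> T0 T1
  T0 -> a
  T1 -> b

CYK table (by increasing span):
  cell(0,0) b: {S,T1}  orig:{S}
  cell(1,1) a: {T0}  orig:{}
  cell(2,2) a: {T0}  orig:{}
  cell(0,1) ba: ∅
  cell(1,2) aa: ∅
  cell(0,2) baa: ∅

S ∉ T[0,2] ⇒ NO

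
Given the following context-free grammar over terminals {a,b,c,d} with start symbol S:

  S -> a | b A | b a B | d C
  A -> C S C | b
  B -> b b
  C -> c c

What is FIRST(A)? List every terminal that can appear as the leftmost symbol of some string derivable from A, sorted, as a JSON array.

FIRST iteration:
[1]
  A via A→b: +{b}
  B via B→b b: +{b}
  C via C→c c: +{c}
  S via S→a: +{a}
  S via S→b A: +{b}
  S via S→d C: +{d}
  FIRST[S]={a,b,d}  FIRST[A]={b}  FIRST[B]={b}  FIRST[C]={c}
[2]
  A via A→C S C: +{c}
  FIRST[S]={a,b,d}  FIRST[A]={b,c}  FIRST[B]={b}  FIRST[C]={c}
[3] (stable)
  FIRST[S]={a,b,d}  FIRST[A]={b,c}  FIRST[B]={b}  FIRST[C]={c}

FIRST(A) = ["b", "c"]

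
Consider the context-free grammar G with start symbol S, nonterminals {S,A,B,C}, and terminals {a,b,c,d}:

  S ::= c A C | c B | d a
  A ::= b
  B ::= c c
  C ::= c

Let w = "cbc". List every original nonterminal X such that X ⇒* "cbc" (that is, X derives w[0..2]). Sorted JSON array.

Convert to CNF:
  S -> T0 B | T0 X3 | T1 T2
  A -> b
  B -> T0 T0
  C -> c
  T0 -> c
  T1 -> d
  T2 -> a
  X3 -> A C

Fill CYK table bottom-up, restricted to cells inside w[0..2]:
  [0..0]={C,T0}  "c"  orig:{C}
  [1..1]={A}  "b"
  [2..2]={C,T0}  "c"  orig:{C}
  [0..1]=∅  "cb"
  [1..2]={X3}  "bc"  orig:{}
  [0..2]={S}  "cbc"

Original NTs in T[0,2] deriving "cbc": ["S"]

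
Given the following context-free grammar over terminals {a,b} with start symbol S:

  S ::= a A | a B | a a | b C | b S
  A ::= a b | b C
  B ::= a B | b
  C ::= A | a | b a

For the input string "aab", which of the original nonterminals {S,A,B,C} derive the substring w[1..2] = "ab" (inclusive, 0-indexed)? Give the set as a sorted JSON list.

Convert to CNF:
  S -> T0 A | T0 B | T0 T0 | T1 C | T1 S
  A -> T0 T1 | T1 C
  B -> T0 B | b
  C -> T0 T1 | T1 C | T1 T0 | a
  T0 -> a
  T1 -> b

CYK fill — only the sub-triangle for w[1..2]:
  cell(1,1) a: {C,T0}  orig:{C}
  cell(2,2) b: {B,T1}  orig:{B}
  cell(1,2) ab: {A,B,C,S}

Original NTs in T[1,2] deriving "ab": ["A", "B", "C", "S"]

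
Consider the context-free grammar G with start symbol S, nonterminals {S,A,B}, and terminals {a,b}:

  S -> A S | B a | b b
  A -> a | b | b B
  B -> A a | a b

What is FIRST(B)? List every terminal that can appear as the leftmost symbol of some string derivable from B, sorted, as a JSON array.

FIRST iteration:
iter 1:
  A via A→a: +{a}
  A via A→b: +{b}
  B via B→A a: +{a,b}
  S via S→A S: +{a,b}
  S: {a,b}  A: {a,b}  B: {a,b}
iter 2: (stable)
  S: {a,b}  A: {a,b}  B: {a,b}

FIRST(B) = ["a", "b"]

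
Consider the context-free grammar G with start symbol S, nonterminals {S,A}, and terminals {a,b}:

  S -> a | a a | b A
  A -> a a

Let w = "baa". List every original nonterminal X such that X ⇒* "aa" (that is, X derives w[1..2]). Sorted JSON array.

Convert to CNF:
  S -> T0 T0 | T1 A | a
  A -> T0 T0
  T0 -> a
  T1 -> b

CYK table (by increasing span), restricted to cells inside w[1..2]:
  [1..1]={S,T0}  "a"  orig:{S}
  [2..2]={S,T0}  "a"  orig:{S}
  [1..2]={A,S}  "aa"

Original NTs in T[1,2] deriving "aa": ["A", "S"]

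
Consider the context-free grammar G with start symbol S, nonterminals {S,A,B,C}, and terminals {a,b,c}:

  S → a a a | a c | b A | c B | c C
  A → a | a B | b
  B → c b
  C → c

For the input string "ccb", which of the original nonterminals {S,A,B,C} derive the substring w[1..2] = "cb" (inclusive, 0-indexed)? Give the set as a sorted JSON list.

Convert to CNF:
  S -> T0 T1 | T0 X3 | T1 B | T1 C | T2 A
  A -> T0 B | a | b
  B -> T1 T2
  C -> c
  T0 -> a
  T1 -> c
  T2 -> b
  X3 -> T0 T0

CYK table (by increasing span) (cells [i..j] with 1 ≤ i ≤ j ≤ 2 only):
  cell(1,1) c: {C,T1}  orig:{C}
  cell(2,2) b: {A,T2}  orig:{A}
  cell(1,2) cb: {B}

Original NTs in T[1,2] deriving "cb": ["B"]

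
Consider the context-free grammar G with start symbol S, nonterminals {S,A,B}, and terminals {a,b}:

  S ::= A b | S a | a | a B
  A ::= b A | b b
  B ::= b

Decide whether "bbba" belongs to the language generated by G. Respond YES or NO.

CNF form of G:
  S -> A T0 | S T1 | T1 B | a
  A -> T0 A | T0 T0
  B -> b
  T0 -> b
  T1 -> a

CYK fill:
  T[0,0] 'b' = {B,T0}  orig:{B}
  T[1,1] 'b' = {B,T0}  orig:{B}
  T[2,2] 'b' = {B,T0}  orig:{B}
  T[3,3] 'a' = {S,T1}  orig:{S}
  T[0,1] 'bb' = {A}
  T[1,2] 'bb' = {A}
  T[2,3] 'ba' = ∅
  T[0,2] 'bbb' = {A,S}
  T[1,3] 'bba' = ∅
  T[0,3] 'bbba' = {S}

S ∈ T[0,3] ⇒ YES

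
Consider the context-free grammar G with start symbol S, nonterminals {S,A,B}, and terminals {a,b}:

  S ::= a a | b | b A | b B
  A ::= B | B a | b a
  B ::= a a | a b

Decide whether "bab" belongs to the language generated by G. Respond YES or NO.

CNF form of G:
  S -> T0 T0 | T1 A | T1 B | b
  A -> B T0 | T0 T0 | T0 T1 | T1 T0
  B -> T0 T0 | T0 T1
  T0 -> a
  T1 -> b

Fill CYK table bottom-up:
  T[0,0] 'b' = {S,T1}  orig:{S}
  T[1,1] 'a' = {T0}  orig:{}
  T[2,2] 'b' = {S,T1}  orig:{S}
  T[0,1] 'ba' = {A}
  T[1,2] 'ab' = {A,B}
  T[0,2] 'bab' = {S}

S ∈ T[0,2] ⇒ YES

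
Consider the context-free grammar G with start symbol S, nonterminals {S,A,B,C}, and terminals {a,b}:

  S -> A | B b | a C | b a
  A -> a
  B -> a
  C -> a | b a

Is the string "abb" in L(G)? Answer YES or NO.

Convert to CNF:
  S -> B T0 | T0 T1 | T1 C | a
  A -> a
  B -> a
  C -> T0 T1 | a
  T0 -> b
  T1 -> a

CYK fill:
  T[0,0] 'a' = {A,B,C,S,T1}  orig:{A,B,C,S}
  T[1,1] 'b' = {T0}  orig:{}
  T[2,2] 'b' = {T0}  orig:{}
  T[0,1] 'ab' = {S}
  T[1,2] 'bb' = ∅
  T[0,2] 'abb' = ∅

S ∉ T[0,2] ⇒ NO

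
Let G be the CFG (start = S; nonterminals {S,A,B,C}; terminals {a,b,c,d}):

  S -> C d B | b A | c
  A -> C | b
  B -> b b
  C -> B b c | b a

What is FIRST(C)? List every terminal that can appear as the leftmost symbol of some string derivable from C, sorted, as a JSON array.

FIRST sets, iterate to fixpoint:
[1]
  A via A→b: +{b}
  B via B→b b: +{b}
  C via C→B b c: +{b}
  S via S→C d B: +{b}
  S via S→c: +{c}
  S: {b,c}  A: {b}  B: {b}  C: {b}
[2] done
  S: {b,c}  A: {b}  B: {b}  C: {b}

FIRST(C) = ["b"]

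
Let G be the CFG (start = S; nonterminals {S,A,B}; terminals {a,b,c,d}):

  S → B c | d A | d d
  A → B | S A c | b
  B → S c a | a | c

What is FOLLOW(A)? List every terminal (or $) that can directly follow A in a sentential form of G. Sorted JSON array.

FIRST sets, iterate to fixpoint:
[1]
  A via A→b: +{b}
  B via B→a: +{a}
  B via B→c: +{c}
  S via S→B c: +{a,c}
  S via S→d A: +{d}
  FIRST[S]={a,c,d}  FIRST[A]={b}  FIRST[B]={a,c}
[2]
  A via A→B: +{a,c}
  A via A→S A c: +{d}
  B via B→S c a: +{d}
  FIRST[S]={a,c,d}  FIRST[A]={a,b,c,d}  FIRST[B]={a,c,d}
[3] (stable)
  FIRST[S]={a,c,d}  FIRST[A]={a,b,c,d}  FIRST[B]={a,c,d}

FOLLOW iteration:
initialize: $ ∈ FOLLOW(S)
[1]
  A→S A c: FOLLOW(S) ⊇ FIRST(A) = {a,b,c,d}; new: +{a,b,c,d}
  A→S A c: FOLLOW(A) ⊇ FIRST(c) = {c}; new: +{c}
  S→B c: FOLLOW(B) ⊇ FIRST(c) = {c}; new: +{c}
  S→d A: FOLLOW(A) ⊇ FOLLOW(S) ⊇ {$,a,b,c,d}; new: +{$,a,b,d}
  S: {$,a,b,c,d}  A: {$,a,b,c,d}  B: {c}
[2]
  A→B: FOLLOW(B) ⊇ FOLLOW(A) ⊇ {$,a,b,c,d}; new: +{$,a,b,d}
  S: {$,a,b,c,d}  A: {$,a,b,c,d}  B: {$,a,b,c,d}
[3] done
  S: {$,a,b,c,d}  A: {$,a,b,c,d}  B: {$,a,b,c,d}

FOLLOW(A) = ["$", "a", "b", "c", "d"]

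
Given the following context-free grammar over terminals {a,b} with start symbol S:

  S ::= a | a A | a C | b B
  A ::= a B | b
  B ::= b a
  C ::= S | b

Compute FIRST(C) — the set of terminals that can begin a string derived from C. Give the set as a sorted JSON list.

FIRST iteration:
pass 1:
  A via A→a B: +{a}
  A via A→b: +{b}
  B via B→b a: +{b}
  C via C→b: +{b}
  S via S→a: +{a}
  S via S→b B: +{b}
  S: {a,b}  A: {a,b}  B: {b}  C: {b}
pass 2:
  C via C→S: +{a}
  S: {a,b}  A: {a,b}  B: {b}  C: {a,b}
pass 3: done
  S: {a,b}  A: {a,b}  B: {b}  C: {a,b}

FIRST(C) = ["a", "b"]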